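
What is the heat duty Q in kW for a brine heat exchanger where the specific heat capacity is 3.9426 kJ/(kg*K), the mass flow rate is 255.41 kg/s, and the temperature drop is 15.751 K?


Q = mdot * cp * dT / 1000
Q = 255.41 * 3.9426 * 15.751 / 1000
Q = 15.86093 MW
Convert: 15.86093 MW * 1000.0 = 15861 kW
Q = 15861 kW


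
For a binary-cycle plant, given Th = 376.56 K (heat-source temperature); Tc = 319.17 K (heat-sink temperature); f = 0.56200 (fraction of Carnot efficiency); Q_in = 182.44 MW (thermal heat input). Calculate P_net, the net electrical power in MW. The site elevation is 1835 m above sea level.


Step 1: eta = (1 - Tc/Th)*f = (1 - 319.17/376.56)*0.562 = 0.08565217
Step 2: P_net = eta * Q_in = 0.08565217 * 182.44 = 15.626 MW
P_net = 15.626 MW


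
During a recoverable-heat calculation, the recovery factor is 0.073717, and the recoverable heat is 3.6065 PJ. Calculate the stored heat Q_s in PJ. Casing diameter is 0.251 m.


Q_s = Q_rec / RF
Q_s = 3.6065 / 0.073717
Q_s = 48.924 PJ


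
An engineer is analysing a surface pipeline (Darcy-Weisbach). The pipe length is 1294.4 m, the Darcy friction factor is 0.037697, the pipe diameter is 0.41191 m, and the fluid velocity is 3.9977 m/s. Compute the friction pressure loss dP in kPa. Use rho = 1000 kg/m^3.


dP = f * (L/D) * (rho*vel^2/2) / 1000
dP = 0.037697 * (1294.4/0.41191) * (1000*3.9977^2/2) / 1000
dP = 946.59 kPa


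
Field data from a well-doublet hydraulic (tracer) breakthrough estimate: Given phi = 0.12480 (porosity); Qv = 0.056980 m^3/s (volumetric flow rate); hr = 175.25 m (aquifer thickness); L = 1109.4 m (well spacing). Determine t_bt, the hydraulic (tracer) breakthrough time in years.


t_bt = pi * hr * phi * L^2 / (3 * Qv) / (365.25*86400)
t_bt = pi * 175.25 * 0.12480 * 1109.4^2 / (3 * 0.056980) / (365.25*86400)
t_bt = 15.677 years


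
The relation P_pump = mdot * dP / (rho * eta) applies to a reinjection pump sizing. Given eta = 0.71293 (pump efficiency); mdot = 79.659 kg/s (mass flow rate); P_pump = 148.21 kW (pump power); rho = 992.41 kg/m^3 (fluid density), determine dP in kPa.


dP = P_pump * rho * eta / mdot
dP = 148.21 * 992.41 * 0.71293 / 79.659
dP = 1316.4 kPa


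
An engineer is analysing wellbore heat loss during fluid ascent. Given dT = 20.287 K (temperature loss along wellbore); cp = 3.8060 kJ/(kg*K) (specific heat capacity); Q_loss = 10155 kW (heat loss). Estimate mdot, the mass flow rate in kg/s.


mdot = Q_loss / (cp * dT)
mdot = 10155 / (3.8060 * 20.287)
mdot = 131.52 kg/s


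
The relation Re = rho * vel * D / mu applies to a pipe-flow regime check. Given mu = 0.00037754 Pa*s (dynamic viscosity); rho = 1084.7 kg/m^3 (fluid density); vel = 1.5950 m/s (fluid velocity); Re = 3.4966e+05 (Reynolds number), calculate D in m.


D = Re * mu / (rho * vel)
D = 3.4966e+05 * 0.00037754 / (1084.7 * 1.5950)
D = 0.076302 m


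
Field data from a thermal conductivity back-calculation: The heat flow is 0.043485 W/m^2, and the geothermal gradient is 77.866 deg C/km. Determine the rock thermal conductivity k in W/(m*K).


k = q / (grad / 1000)
k = 0.043485 / (77.866 / 1000)
k = 0.55846 W/(m*K)


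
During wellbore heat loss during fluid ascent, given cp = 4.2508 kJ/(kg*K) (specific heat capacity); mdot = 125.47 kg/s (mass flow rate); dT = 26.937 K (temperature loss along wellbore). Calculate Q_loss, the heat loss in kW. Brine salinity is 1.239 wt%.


Q_loss = mdot * cp * dT
Q_loss = 125.47 * 4.2508 * 26.937
Q_loss = 14367 kW


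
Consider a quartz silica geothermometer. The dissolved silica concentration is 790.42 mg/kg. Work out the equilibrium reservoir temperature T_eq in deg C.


T_eq = 1309 / (5.19 - log10(SiO2)) - 273.15
T_eq = 1309 / (5.19 - log10(790.42)) - 273.15
T_eq = 297.93 deg C


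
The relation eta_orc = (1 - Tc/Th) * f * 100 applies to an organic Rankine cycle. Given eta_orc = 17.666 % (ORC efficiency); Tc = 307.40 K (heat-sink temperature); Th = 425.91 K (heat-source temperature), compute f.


f = (eta_orc/100) / (1 - Tc/Th)
f = (17.666/100) / (1 - 307.40/425.91)
f = 0.63489


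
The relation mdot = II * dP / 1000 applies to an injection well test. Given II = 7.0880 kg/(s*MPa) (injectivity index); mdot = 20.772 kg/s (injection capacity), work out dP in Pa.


dP = mdot * 1000 / II
dP = 20.772 * 1000 / 7.0880
dP = 2930.587 kPa
Convert: 2930.587 kPa * 1000.0 = 2.9306e+06 Pa
dP = 2.9306e+06 Pa


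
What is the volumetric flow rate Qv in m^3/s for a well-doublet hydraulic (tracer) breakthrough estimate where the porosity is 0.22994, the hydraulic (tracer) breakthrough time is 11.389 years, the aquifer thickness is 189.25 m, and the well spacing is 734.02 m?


Qv = pi*hr*phi*L^2 / (3*t_bt*365.25*86400)
Qv = pi*189.25*0.22994*734.02^2 / (3*11.389*365.25*86400)
Qv = 0.068313 m^3/s


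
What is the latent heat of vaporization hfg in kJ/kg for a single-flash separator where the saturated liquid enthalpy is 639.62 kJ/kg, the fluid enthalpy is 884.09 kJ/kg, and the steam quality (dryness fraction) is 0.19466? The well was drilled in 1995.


hfg = (h - hf) / x
hfg = (884.09 - 639.62) / 0.19466
hfg = 1255.9 kJ/kg


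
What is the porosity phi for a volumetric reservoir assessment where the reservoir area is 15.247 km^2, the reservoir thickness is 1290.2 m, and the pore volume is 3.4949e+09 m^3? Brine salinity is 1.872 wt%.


phi = Vp / (A * 1e6 * hr)
phi = 3.4949e+09 / (15.247 * 1e6 * 1290.2)
phi = 0.17766


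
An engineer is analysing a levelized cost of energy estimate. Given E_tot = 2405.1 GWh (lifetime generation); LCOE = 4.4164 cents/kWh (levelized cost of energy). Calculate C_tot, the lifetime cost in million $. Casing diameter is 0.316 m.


C_tot = LCOE / 100 * E_tot
C_tot = 4.4164 / 100 * 2405.1
C_tot = 106.22 million $


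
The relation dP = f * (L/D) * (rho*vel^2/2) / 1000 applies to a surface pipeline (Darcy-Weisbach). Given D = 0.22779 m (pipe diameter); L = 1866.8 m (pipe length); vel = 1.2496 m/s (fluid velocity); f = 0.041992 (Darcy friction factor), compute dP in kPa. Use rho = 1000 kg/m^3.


dP = f * (L/D) * (rho*vel^2/2) / 1000
dP = 0.041992 * (1866.8/0.22779) * (1000*1.2496^2/2) / 1000
dP = 268.68 kPa


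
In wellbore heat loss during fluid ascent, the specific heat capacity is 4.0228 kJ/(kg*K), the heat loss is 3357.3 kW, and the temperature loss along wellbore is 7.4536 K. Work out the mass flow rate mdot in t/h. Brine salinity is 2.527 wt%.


mdot = Q_loss / (cp * dT)
mdot = 3357.3 / (4.0228 * 7.4536)
mdot = 111.9684 kg/s
Convert: 111.9684 kg/s * 3.6 = 403.09 t/h
mdot = 403.09 t/h


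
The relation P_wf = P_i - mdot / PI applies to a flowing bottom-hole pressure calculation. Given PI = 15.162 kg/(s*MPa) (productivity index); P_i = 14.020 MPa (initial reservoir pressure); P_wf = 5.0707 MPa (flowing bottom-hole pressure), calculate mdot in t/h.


mdot = (P_i - P_wf) * PI
mdot = (14.020 - 5.0707) * 15.162
mdot = 135.6893 kg/s
Convert: 135.6893 kg/s * 3.6 = 488.48 t/h
mdot = 488.48 t/h


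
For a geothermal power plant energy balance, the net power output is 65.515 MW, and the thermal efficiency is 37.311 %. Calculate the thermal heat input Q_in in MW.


Q_in = W_net / (eta / 100)
Q_in = 65.515 / (37.311 / 100)
Q_in = 175.59 MW


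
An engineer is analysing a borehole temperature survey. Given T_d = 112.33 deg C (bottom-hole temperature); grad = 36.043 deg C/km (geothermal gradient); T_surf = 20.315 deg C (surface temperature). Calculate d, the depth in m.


d = (T_d - T_surf) / grad * 1000
d = (112.33 - 20.315) / 36.043 * 1000
d = 2552.9 m


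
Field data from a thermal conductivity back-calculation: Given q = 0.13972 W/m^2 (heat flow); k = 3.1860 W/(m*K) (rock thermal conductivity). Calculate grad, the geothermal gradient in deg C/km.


grad = q / k * 1000
grad = 0.13972 / 3.1860 * 1000
grad = 43.854 deg C/km


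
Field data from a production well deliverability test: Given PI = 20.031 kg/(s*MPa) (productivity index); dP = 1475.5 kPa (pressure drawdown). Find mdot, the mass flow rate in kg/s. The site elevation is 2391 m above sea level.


mdot = PI * dP / 1000
mdot = 20.031 * 1475.5 / 1000
mdot = 29.556 kg/s


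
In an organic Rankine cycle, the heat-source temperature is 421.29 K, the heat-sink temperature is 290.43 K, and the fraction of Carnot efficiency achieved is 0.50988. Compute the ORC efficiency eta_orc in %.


eta_orc = (1 - Tc/Th) * f * 100
eta_orc = (1 - 290.43/421.29) * 0.50988 * 100
eta_orc = 15.838 %


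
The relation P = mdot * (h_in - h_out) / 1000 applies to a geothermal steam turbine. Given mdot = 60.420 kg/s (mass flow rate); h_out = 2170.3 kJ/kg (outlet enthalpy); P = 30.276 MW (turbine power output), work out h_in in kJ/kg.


h_in = h_out + P * 1000 / mdot
h_in = 2170.3 + 30.276 * 1000 / 60.420
h_in = 2671.4 kJ/kg


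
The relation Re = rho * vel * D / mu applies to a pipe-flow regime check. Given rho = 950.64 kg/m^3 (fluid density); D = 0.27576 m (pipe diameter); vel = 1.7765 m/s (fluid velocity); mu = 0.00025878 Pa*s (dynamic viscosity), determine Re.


Re = rho * vel * D / mu
Re = 950.64 * 1.7765 * 0.27576 / 0.00025878
Re = 1.7996e+06


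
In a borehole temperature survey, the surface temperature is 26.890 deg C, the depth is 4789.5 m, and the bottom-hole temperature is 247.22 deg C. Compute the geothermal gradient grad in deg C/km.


grad = (T_d - T_surf) / d * 1000
grad = (247.22 - 26.890) / 4789.5 * 1000
grad = 46.003 deg C/km


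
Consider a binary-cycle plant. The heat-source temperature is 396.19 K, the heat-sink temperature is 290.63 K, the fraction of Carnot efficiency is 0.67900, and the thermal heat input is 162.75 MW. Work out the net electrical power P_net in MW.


Step 1: eta = (1 - Tc/Th)*f = (1 - 290.63/396.19)*0.679 = 0.1809113
Step 2: P_net = eta * Q_in = 0.1809113 * 162.75 = 29.443 MW
P_net = 29.443 MW


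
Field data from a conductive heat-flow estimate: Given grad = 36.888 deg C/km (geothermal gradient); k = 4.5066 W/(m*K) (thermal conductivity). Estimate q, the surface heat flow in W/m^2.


q = k * grad / 1000
q = 4.5066 * 36.888 / 1000
q = 0.16624 W/m^2


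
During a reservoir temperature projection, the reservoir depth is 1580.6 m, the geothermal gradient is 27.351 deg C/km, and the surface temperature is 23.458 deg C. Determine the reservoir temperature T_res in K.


T_res = T_surf + grad * d / 1000
T_res = 23.458 + 27.351 * 1580.6 / 1000
T_res = 66.68899 deg C
Convert to K: 66.68899 + 273.15 = 339.84 K
T_res = 339.84 K


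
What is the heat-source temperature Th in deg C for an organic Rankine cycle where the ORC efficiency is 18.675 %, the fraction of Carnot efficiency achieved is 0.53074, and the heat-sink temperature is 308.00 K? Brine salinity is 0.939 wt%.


Th = Tc / (1 - (eta_orc/100)/f)
Th = 308.00 / (1 - (18.675/100)/0.53074)
Th = 475.2113 K
Convert to deg C: 475.2113 - 273.15 = 202.06 deg C
Th = 202.06 deg C


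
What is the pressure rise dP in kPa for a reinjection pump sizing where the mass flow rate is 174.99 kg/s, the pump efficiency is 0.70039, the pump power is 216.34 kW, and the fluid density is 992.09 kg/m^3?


dP = P_pump * rho * eta / mdot
dP = 216.34 * 992.09 * 0.70039 / 174.99
dP = 859.04 kPa


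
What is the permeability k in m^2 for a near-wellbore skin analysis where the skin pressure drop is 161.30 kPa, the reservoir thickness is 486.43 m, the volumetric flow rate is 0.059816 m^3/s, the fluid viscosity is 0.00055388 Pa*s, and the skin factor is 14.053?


k = S*q*mu / (2*pi*dP_s*1000*hr)
k = 14.053*0.059816*0.00055388 / (2*pi*161.30*1000*486.43)
k = 9.4443e-13 m^2


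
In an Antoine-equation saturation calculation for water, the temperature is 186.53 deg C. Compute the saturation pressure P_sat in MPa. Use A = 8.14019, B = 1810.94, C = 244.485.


P_sat = 10^(A - B/(C + T)) / 760 * 0.101325
P_sat = 10^(8.14019 - 1810.94/(244.485 + 186.53)) / 760 * 0.101325
P_sat = 1.1575 MPa


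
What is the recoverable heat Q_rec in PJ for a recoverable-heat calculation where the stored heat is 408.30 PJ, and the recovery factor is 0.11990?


Q_rec = Q_s * RF
Q_rec = 408.30 * 0.11990
Q_rec = 48.955 PJ


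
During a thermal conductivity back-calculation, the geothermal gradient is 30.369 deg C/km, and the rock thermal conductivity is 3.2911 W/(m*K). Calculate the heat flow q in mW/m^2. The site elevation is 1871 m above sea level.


q = k * grad / 1000
q = 3.2911 * 30.369 / 1000
q = 0.09994742 W/m^2
Convert: 0.09994742 W/m^2 * 1000.0 = 99.947 mW/m^2
q = 99.947 mW/m^2


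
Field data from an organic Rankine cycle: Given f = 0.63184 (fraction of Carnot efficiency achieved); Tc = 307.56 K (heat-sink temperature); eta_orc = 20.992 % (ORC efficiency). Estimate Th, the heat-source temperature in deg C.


Th = Tc / (1 - (eta_orc/100)/f)
Th = 307.56 / (1 - (20.992/100)/0.63184)
Th = 460.5819 K
Convert to deg C: 460.5819 - 273.15 = 187.43 deg C
Th = 187.43 deg C


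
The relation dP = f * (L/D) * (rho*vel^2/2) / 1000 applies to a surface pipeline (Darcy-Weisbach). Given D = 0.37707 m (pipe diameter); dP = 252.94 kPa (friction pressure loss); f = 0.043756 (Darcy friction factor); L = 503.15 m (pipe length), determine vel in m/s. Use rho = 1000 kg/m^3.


vel = sqrt(dP*1000*2*D / (f*L*rho))
vel = sqrt(252.94*1000*2*0.37707 / (0.043756*503.15*1000))
vel = 2.9435 m/s


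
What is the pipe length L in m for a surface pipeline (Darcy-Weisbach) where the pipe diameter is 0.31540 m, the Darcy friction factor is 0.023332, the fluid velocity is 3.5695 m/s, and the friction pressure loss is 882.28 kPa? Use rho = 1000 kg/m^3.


L = dP*1000*D / (f*rho*vel^2/2)
L = 882.28*1000*0.31540 / (0.023332*1000*3.5695^2/2)
L = 1872.1 m


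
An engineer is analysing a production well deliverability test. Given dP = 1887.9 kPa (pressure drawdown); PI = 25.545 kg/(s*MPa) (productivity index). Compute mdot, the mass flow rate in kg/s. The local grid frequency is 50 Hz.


mdot = PI * dP / 1000
mdot = 25.545 * 1887.9 / 1000
mdot = 48.226 kg/s


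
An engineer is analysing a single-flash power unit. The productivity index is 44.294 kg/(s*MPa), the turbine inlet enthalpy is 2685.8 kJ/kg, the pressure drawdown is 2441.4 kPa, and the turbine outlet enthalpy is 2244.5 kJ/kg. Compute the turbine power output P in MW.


Step 1: mdot = PI * dP / 1000 = 44.294 * 2441.4 / 1000 = 108.1394 kg/s
Step 2: P = mdot*(h_in - h_out)/1000 = 108.1394*(2685.8 - 2244.5)/1000 = 47.722 MW
P = 47.722 MW


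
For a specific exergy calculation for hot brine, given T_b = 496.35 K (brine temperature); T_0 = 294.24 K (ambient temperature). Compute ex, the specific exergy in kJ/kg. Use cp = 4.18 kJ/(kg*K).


ex = cp * ((T_b - T_0) - T_0 * ln(T_b/T_0))
ex = 4.18 * ((496.35 - 294.24) - 294.24 * ln(496.35/294.24))
ex = 201.71 kJ/kg


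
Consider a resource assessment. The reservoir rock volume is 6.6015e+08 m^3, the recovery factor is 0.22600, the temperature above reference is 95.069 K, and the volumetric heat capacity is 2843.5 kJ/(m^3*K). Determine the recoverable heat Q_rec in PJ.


Step 1: Q_s = Vr*rhoc*dT/1e12 = 6.6015e+08*2843.5*95.069/1e12 = 178.4575 PJ
Step 2: Q_rec = Q_s * RF = 178.4575 * 0.226 = 40.331 PJ
Q_rec = 40.331 PJ


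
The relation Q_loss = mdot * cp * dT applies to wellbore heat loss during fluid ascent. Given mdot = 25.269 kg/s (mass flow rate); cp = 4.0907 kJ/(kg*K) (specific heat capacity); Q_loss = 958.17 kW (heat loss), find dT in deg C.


dT = Q_loss / (mdot * cp)
dT = 958.17 / (25.269 * 4.0907)
dT = 9.269512 K
Convert (temperature difference, 1 K = 1 deg C): 9.269512 K = 9.269512 deg C
dT = 9.2695 deg C


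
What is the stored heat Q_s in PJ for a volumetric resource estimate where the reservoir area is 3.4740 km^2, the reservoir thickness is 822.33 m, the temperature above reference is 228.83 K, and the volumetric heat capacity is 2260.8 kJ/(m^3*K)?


Step 1: Vr = A*1e6*hr = 3.474*1e6*822.33 = 2.856774e+09 m^3
Step 2: Q_s = Vr*rhoc*dT/1e12 = 2.856774e+09*2260.8*228.83/1e12 = 1477.9 PJ
Q_s = 1477.9 PJ


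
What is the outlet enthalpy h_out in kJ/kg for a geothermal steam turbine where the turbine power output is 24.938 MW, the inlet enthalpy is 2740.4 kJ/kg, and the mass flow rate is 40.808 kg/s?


h_out = h_in - P * 1000 / mdot
h_out = 2740.4 - 24.938 * 1000 / 40.808
h_out = 2129.3 kJ/kg


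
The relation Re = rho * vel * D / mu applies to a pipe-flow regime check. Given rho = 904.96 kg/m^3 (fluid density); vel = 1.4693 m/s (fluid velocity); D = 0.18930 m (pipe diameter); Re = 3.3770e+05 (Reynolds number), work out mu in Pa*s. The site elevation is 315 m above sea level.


mu = rho * vel * D / Re
mu = 904.96 * 1.4693 * 0.18930 / 3.3770e+05
mu = 0.00074535 Pa*s


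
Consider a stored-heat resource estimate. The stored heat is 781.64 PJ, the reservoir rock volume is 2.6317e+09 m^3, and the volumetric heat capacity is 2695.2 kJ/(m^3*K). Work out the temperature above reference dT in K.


dT = Q_s * 1e12 / (Vr * rhoc)
dT = 781.64 * 1e12 / (2.6317e+09 * 2695.2)
dT = 110.20 K


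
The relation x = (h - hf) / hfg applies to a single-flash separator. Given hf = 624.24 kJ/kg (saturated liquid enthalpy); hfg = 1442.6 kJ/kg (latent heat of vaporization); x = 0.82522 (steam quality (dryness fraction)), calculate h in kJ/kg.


h = hf + x * hfg
h = 624.24 + 0.82522 * 1442.6
h = 1814.7 kJ/kg


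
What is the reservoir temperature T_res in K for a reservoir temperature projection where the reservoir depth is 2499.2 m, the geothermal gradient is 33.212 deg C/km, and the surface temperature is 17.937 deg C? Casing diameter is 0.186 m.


T_res = T_surf + grad * d / 1000
T_res = 17.937 + 33.212 * 2499.2 / 1000
T_res = 100.9404 deg C
Convert to K: 100.9404 + 273.15 = 374.09 K
T_res = 374.09 K


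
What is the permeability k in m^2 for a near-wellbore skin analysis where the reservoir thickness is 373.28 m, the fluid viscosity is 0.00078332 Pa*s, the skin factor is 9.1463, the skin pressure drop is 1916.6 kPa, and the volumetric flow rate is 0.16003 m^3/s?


k = S*q*mu / (2*pi*dP_s*1000*hr)
k = 9.1463*0.16003*0.00078332 / (2*pi*1916.6*1000*373.28)
k = 2.5506e-13 m^2


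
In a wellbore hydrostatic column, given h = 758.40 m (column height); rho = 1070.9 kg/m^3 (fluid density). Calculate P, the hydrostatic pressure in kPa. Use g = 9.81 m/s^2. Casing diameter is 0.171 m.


P = rho * g * h / 1e6
P = 1070.9 * 9.81 * 758.40 / 1e6
P = 7.967393 MPa
Convert: 7.967393 MPa * 1000.0 = 7967.4 kPa
P = 7967.4 kPa


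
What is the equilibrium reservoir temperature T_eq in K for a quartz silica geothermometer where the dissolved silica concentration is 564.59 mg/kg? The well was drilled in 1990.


T_eq = 1309 / (5.19 - log10(SiO2)) - 273.15
T_eq = 1309 / (5.19 - log10(564.59)) - 273.15
T_eq = 263.7068 deg C
Convert to K: 263.7068 + 273.15 = 536.86 K
T_eq = 536.86 K


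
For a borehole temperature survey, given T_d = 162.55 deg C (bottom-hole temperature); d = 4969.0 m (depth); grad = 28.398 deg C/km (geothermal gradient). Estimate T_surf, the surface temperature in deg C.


T_surf = T_d - grad * d / 1000
T_surf = 162.55 - 28.398 * 4969.0 / 1000
T_surf = 21.440 deg C


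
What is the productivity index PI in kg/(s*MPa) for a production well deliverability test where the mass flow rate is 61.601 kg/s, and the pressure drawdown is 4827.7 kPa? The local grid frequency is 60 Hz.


PI = mdot * 1000 / dP
PI = 61.601 * 1000 / 4827.7
PI = 12.760 kg/(s*MPa)


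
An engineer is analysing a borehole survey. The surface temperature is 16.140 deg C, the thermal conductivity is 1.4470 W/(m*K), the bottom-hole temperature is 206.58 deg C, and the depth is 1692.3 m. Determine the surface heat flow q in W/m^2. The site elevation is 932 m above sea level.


Step 1: grad = (T_d - T_surf)/d * 1000 = (206.58 - 16.14)/1692.3 * 1000 = 112.5332 deg C/km
Step 2: q = k * grad / 1000 = 1.447 * 112.5332 / 1000 = 0.16284 W/m^2
q = 0.16284 W/m^2


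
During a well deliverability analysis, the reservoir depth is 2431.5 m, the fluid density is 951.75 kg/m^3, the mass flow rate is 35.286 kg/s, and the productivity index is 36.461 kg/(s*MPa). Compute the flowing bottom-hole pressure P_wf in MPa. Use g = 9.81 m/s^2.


Step 1: P_i = rho*g*h/1e6 = 951.75*9.81*2431.5/1e6 = 22.70211 MPa
Step 2: P_wf = P_i - mdot/PI = 22.70211 - 35.286/36.461 = 21.734 MPa
P_wf = 21.734 MPa


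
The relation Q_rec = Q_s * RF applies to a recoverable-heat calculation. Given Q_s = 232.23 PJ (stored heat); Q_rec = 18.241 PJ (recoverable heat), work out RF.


RF = Q_rec / Q_s
RF = 18.241 / 232.23
RF = 0.078547


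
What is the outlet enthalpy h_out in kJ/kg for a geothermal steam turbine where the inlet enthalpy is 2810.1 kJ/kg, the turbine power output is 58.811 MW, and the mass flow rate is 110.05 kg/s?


h_out = h_in - P * 1000 / mdot
h_out = 2810.1 - 58.811 * 1000 / 110.05
h_out = 2275.7 kJ/kg


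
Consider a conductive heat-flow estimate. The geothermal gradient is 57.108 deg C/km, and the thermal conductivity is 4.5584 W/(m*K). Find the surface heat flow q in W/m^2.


q = k * grad / 1000
q = 4.5584 * 57.108 / 1000
q = 0.26032 W/m^2


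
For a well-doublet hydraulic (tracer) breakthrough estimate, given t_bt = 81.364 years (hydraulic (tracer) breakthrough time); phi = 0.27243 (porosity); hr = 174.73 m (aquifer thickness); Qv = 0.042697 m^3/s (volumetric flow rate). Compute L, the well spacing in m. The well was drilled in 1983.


L = sqrt(t_bt*365.25*86400*3*Qv / (pi*hr*phi))
L = sqrt(81.364*365.25*86400*3*0.042697 / (pi*174.73*0.27243))
L = 1483.0 m


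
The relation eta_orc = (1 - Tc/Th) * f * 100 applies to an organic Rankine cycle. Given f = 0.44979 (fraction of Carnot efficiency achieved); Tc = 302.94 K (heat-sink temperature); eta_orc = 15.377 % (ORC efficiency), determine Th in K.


Th = Tc / (1 - (eta_orc/100)/f)
Th = 302.94 / (1 - (15.377/100)/0.44979)
Th = 460.30 K


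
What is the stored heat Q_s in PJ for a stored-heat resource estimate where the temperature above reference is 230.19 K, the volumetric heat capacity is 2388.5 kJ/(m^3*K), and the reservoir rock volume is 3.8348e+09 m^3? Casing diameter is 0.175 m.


Q_s = Vr * rhoc * dT / 1e12
Q_s = 3.8348e+09 * 2388.5 * 230.19 / 1e12
Q_s = 2108.4 PJ


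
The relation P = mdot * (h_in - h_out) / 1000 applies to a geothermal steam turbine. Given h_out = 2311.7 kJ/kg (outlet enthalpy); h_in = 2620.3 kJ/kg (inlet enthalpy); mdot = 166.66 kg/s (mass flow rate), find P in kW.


P = mdot * (h_in - h_out) / 1000
P = 166.66 * (2620.3 - 2311.7) / 1000
P = 51.43128 MW
Convert: 51.43128 MW * 1000.0 = 51431 kW
P = 51431 kW


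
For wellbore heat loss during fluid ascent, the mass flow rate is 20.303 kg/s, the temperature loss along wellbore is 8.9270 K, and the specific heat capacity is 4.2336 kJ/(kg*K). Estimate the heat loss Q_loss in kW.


Q_loss = mdot * cp * dT
Q_loss = 20.303 * 4.2336 * 8.9270
Q_loss = 767.32 kW


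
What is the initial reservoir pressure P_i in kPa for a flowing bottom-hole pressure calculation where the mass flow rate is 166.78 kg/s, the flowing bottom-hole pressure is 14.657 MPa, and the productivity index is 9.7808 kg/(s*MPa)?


P_i = P_wf + mdot / PI
P_i = 14.657 + 166.78 / 9.7808
P_i = 31.70877 MPa
Convert: 31.70877 MPa * 1000.0 = 31709 kPa
P_i = 31709 kPa


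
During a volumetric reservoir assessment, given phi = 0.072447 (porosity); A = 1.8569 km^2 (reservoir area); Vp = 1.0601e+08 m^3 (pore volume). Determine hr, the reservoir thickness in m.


hr = Vp / (A * 1e6 * phi)
hr = 1.0601e+08 / (1.8569 * 1e6 * 0.072447)
hr = 788.02 m


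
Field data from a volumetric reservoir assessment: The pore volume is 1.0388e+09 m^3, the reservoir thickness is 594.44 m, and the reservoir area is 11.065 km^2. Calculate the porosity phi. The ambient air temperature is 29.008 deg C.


phi = Vp / (A * 1e6 * hr)
phi = 1.0388e+09 / (11.065 * 1e6 * 594.44)
phi = 0.15793


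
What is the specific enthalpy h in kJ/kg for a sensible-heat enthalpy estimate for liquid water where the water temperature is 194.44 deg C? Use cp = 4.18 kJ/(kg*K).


h = cp * T
h = 4.18 * 194.44
h = 812.76 kJ/kg


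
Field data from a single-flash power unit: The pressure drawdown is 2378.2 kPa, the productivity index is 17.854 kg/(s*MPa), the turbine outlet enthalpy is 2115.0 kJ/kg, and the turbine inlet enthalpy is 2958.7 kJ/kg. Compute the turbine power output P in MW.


Step 1: mdot = PI * dP / 1000 = 17.854 * 2378.2 / 1000 = 42.46038 kg/s
Step 2: P = mdot*(h_in - h_out)/1000 = 42.46038*(2958.7 - 2115.0)/1000 = 35.824 MW
P = 35.824 MW


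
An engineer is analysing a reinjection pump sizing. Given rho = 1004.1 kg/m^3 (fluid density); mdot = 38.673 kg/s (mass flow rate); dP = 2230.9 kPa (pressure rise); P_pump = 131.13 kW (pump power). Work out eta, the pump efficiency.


eta = mdot * dP / (rho * P_pump)
eta = 38.673 * 2230.9 / (1004.1 * 131.13)
eta = 0.65525


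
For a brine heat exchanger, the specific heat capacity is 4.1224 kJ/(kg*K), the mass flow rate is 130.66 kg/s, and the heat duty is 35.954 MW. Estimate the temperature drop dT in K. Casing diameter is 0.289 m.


dT = Q * 1000 / (mdot * cp)
dT = 35.954 * 1000 / (130.66 * 4.1224)
dT = 66.750 K


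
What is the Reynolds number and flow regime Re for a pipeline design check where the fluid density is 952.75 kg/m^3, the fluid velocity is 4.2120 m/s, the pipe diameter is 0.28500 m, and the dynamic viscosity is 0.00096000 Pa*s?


Step 1: Re = rho*vel*D/mu = 952.75*4.212*0.285/0.00096 = 1.1914e+06
Step 2: Re = 1.1914e+06 > 4000, so flow is turbulent.
Re = 1.1914e+06 (turbulent)


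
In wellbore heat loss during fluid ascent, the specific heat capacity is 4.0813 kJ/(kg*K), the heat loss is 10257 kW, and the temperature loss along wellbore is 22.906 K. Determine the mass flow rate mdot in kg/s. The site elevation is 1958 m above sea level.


mdot = Q_loss / (cp * dT)
mdot = 10257 / (4.0813 * 22.906)
mdot = 109.72 kg/s


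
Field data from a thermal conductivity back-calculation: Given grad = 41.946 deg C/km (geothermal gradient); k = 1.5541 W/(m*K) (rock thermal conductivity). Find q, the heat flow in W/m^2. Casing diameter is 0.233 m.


q = k * grad / 1000
q = 1.5541 * 41.946 / 1000
q = 0.065188 W/m^2


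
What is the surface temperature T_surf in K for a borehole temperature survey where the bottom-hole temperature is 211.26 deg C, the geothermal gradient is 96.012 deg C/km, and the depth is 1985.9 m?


T_surf = T_d - grad * d / 1000
T_surf = 211.26 - 96.012 * 1985.9 / 1000
T_surf = 20.58977 deg C
Convert to K: 20.58977 + 273.15 = 293.74 K
T_surf = 293.74 K


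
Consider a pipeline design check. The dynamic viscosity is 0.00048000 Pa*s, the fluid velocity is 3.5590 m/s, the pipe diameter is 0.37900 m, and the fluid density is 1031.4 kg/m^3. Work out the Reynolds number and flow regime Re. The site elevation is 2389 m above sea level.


Step 1: Re = rho*vel*D/mu = 1031.4*3.559*0.379/0.00048 = 2.8984e+06
Step 2: Re = 2.8984e+06 > 4000, so flow is turbulent.
Re = 2.8984e+06 (turbulent)


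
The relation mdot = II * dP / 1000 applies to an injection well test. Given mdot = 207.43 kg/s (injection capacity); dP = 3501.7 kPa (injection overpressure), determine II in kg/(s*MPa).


II = mdot * 1000 / dP
II = 207.43 * 1000 / 3501.7
II = 59.237 kg/(s*MPa)


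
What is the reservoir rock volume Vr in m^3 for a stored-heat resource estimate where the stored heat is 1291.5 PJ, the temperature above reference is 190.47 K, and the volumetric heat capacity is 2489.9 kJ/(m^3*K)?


Vr = Q_s * 1e12 / (rhoc * dT)
Vr = 1291.5 * 1e12 / (2489.9 * 190.47)
Vr = 2.7232e+09 m^3


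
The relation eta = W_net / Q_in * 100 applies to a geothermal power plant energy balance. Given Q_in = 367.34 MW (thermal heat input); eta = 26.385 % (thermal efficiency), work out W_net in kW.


W_net = eta / 100 * Q_in
W_net = 26.385 / 100 * 367.34
W_net = 96.92266 MW
Convert: 96.92266 MW * 1000.0 = 96923 kW
W_net = 96923 kW


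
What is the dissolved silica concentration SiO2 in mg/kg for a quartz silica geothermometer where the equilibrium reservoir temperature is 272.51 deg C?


SiO2 = 10^(5.19 - 1309/(T_eq + 273.15))
SiO2 = 10^(5.19 - 1309/(272.51 + 273.15))
SiO2 = 618.12 mg/kg


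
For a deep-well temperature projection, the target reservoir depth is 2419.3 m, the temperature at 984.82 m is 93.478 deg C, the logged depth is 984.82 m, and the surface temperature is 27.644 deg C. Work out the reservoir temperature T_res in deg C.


Step 1: grad = (T_d1 - T_surf)/d1 * 1000 = (93.478 - 27.644)/984.82 * 1000 = 66.84876 deg C/km
Step 2: T_res = T_surf + grad*d2/1000 = 27.644 + 66.84876*2419.3/1000 = 189.37 deg C
T_res = 189.37 deg C


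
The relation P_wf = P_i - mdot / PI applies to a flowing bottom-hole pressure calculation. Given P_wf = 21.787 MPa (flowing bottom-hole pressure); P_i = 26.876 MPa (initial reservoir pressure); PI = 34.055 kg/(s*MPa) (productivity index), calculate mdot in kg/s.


mdot = (P_i - P_wf) * PI
mdot = (26.876 - 21.787) * 34.055
mdot = 173.31 kg/s


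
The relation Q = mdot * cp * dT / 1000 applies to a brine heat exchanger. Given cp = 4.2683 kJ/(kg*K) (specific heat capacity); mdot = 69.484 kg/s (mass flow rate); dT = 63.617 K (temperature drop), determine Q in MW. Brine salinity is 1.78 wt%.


Q = mdot * cp * dT / 1000
Q = 69.484 * 4.2683 * 63.617 / 1000
Q = 18.867 MW


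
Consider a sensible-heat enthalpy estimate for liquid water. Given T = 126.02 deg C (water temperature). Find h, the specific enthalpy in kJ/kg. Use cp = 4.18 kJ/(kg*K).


h = cp * T
h = 4.18 * 126.02
h = 526.76 kJ/kg


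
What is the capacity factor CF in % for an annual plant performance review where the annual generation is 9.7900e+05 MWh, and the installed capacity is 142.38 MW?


CF = E_a / (cap * 8760) * 100
CF = 9.7900e+05 / (142.38 * 8760) * 100
CF = 78.493 %


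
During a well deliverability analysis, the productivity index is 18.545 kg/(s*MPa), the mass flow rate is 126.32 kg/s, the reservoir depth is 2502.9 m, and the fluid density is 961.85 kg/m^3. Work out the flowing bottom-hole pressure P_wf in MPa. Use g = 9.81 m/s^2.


Step 1: P_i = rho*g*h/1e6 = 961.85*9.81*2502.9/1e6 = 23.61673 MPa
Step 2: P_wf = P_i - mdot/PI = 23.61673 - 126.32/18.545 = 16.805 MPa
P_wf = 16.805 MPa


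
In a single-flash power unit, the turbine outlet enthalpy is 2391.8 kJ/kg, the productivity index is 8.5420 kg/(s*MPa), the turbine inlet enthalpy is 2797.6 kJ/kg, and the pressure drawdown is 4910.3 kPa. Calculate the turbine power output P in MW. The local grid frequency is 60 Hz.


Step 1: mdot = PI * dP / 1000 = 8.542 * 4910.3 / 1000 = 41.94378 kg/s
Step 2: P = mdot*(h_in - h_out)/1000 = 41.94378*(2797.6 - 2391.8)/1000 = 17.021 MW
P = 17.021 MW


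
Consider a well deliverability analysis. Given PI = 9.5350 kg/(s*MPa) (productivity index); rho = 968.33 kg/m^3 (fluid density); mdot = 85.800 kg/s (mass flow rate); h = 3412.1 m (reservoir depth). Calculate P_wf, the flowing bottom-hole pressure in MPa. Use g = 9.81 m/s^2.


Step 1: P_i = rho*g*h/1e6 = 968.33*9.81*3412.1/1e6 = 32.41262 MPa
Step 2: P_wf = P_i - mdot/PI = 32.41262 - 85.8/9.535 = 23.414 MPa
P_wf = 23.414 MPa


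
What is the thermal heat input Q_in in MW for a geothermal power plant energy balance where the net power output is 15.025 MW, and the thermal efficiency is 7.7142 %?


Q_in = W_net / (eta / 100)
Q_in = 15.025 / (7.7142 / 100)
Q_in = 194.77 MW


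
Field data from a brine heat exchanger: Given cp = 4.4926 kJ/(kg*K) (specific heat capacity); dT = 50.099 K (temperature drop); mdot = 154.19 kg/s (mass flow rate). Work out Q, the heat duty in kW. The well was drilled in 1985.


Q = mdot * cp * dT / 1000
Q = 154.19 * 4.4926 * 50.099 / 1000
Q = 34.70428 MW
Convert: 34.70428 MW * 1000.0 = 34704 kW
Q = 34704 kW


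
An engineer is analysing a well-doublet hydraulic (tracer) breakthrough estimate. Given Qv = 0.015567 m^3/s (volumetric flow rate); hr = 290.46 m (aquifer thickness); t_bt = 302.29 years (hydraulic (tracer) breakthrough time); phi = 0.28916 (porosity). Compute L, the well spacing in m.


L = sqrt(t_bt*365.25*86400*3*Qv / (pi*hr*phi))
L = sqrt(302.29*365.25*86400*3*0.015567 / (pi*290.46*0.28916))
L = 1299.4 m


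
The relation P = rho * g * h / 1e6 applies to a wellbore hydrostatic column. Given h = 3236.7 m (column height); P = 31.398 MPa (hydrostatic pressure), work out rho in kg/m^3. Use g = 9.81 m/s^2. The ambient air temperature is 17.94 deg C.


rho = P * 1e6 / (g * h)
rho = 31.398 * 1e6 / (9.81 * 3236.7)
rho = 988.85 kg/m^3


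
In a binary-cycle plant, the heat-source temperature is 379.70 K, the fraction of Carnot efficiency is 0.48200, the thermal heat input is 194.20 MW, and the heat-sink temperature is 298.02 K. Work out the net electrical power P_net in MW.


Step 1: eta = (1 - Tc/Th)*f = (1 - 298.02/379.7)*0.482 = 0.1036865
Step 2: P_net = eta * Q_in = 0.1036865 * 194.2 = 20.136 MW
P_net = 20.136 MW


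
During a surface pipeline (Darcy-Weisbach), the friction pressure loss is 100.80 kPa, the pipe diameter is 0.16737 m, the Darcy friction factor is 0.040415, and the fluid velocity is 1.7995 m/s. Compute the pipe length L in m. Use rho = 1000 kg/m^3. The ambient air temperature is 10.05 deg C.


L = dP*1000*D / (f*rho*vel^2/2)
L = 100.80*1000*0.16737 / (0.040415*1000*1.7995^2/2)
L = 257.82 m


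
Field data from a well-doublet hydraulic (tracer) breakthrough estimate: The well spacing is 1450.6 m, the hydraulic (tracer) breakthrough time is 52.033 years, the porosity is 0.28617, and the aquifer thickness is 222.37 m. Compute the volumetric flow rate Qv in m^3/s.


Qv = pi*hr*phi*L^2 / (3*t_bt*365.25*86400)
Qv = pi*222.37*0.28617*1450.6^2 / (3*52.033*365.25*86400)
Qv = 0.085397 m^3/s


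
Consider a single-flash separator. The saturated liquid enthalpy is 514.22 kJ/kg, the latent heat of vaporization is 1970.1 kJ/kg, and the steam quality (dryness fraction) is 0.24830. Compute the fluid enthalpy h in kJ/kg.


h = hf + x * hfg
h = 514.22 + 0.24830 * 1970.1
h = 1003.4 kJ/kg


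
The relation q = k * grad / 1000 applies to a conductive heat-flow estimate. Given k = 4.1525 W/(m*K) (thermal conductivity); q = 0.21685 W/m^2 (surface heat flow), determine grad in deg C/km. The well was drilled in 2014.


grad = q * 1000 / k
grad = 0.21685 * 1000 / 4.1525
grad = 52.222 deg C/km


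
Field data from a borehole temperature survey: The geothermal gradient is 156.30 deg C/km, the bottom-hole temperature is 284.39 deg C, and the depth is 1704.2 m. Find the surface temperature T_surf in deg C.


T_surf = T_d - grad * d / 1000
T_surf = 284.39 - 156.30 * 1704.2 / 1000
T_surf = 18.024 deg C


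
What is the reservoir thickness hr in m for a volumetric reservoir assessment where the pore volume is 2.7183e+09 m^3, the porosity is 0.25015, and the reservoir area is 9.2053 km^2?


hr = Vp / (A * 1e6 * phi)
hr = 2.7183e+09 / (9.2053 * 1e6 * 0.25015)
hr = 1180.5 m


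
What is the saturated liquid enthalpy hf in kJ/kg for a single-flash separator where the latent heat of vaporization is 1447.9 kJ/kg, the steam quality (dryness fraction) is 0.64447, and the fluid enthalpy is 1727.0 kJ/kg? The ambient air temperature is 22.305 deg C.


hf = h - x * hfg
hf = 1727.0 - 0.64447 * 1447.9
hf = 793.87 kJ/kg


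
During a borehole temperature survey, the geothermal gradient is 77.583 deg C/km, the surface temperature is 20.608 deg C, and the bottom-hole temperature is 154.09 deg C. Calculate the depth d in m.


d = (T_d - T_surf) / grad * 1000
d = (154.09 - 20.608) / 77.583 * 1000
d = 1720.5 m


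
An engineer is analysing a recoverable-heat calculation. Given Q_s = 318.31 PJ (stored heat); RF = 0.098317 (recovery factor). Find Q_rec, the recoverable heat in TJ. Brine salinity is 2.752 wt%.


Q_rec = Q_s * RF
Q_rec = 318.31 * 0.098317
Q_rec = 31.29528 PJ
Convert: 31.29528 PJ * 1000.0 = 31295 TJ
Q_rec = 31295 TJ


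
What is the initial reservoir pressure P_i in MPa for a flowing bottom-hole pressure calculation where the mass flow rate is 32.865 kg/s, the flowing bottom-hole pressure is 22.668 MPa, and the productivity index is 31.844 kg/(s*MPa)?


P_i = P_wf + mdot / PI
P_i = 22.668 + 32.865 / 31.844
P_i = 23.700 MPa


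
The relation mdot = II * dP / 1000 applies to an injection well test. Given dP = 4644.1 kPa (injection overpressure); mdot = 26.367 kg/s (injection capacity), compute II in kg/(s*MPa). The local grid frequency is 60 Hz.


II = mdot * 1000 / dP
II = 26.367 * 1000 / 4644.1
II = 5.6775 kg/(s*MPa)


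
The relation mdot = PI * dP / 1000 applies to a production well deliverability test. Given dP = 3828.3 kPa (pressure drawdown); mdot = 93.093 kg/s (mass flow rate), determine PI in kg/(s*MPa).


PI = mdot * 1000 / dP
PI = 93.093 * 1000 / 3828.3
PI = 24.317 kg/(s*MPa)


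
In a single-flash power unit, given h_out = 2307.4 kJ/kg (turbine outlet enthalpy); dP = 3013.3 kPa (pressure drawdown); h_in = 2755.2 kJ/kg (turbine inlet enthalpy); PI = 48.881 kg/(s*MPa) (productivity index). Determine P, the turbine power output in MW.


Step 1: mdot = PI * dP / 1000 = 48.881 * 3013.3 / 1000 = 147.2931 kg/s
Step 2: P = mdot*(h_in - h_out)/1000 = 147.2931*(2755.2 - 2307.4)/1000 = 65.958 MW
P = 65.958 MW


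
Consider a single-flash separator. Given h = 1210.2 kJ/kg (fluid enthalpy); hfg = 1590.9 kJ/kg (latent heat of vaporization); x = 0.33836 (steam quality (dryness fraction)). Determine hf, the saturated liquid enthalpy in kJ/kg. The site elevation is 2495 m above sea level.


hf = h - x * hfg
hf = 1210.2 - 0.33836 * 1590.9
hf = 671.90 kJ/kg


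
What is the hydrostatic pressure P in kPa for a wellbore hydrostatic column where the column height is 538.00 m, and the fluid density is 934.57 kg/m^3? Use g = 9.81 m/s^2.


P = rho * g * h / 1e6
P = 934.57 * 9.81 * 538.00 / 1e6
P = 4.932455 MPa
Convert: 4.932455 MPa * 1000.0 = 4932.5 kPa
P = 4932.5 kPa


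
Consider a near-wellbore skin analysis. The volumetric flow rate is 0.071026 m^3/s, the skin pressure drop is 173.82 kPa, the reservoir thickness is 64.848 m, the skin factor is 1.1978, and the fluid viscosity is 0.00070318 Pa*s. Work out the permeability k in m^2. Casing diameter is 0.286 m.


k = S*q*mu / (2*pi*dP_s*1000*hr)
k = 1.1978*0.071026*0.00070318 / (2*pi*173.82*1000*64.848)
k = 8.4468e-13 m^2


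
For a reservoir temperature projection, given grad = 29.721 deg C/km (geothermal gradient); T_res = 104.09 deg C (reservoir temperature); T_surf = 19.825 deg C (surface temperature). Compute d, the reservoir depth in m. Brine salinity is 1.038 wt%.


d = (T_res - T_surf) / grad * 1000
d = (104.09 - 19.825) / 29.721 * 1000
d = 2835.2 m


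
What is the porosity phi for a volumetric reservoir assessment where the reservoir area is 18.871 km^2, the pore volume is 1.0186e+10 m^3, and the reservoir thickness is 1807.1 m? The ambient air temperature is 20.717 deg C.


phi = Vp / (A * 1e6 * hr)
phi = 1.0186e+10 / (18.871 * 1e6 * 1807.1)
phi = 0.29869


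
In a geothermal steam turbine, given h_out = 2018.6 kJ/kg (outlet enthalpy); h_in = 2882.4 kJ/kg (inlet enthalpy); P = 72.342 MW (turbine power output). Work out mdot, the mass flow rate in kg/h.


mdot = P * 1000 / (h_in - h_out)
mdot = 72.342 * 1000 / (2882.4 - 2018.6)
mdot = 83.74855 kg/s
Convert: 83.74855 kg/s * 3600.0 = 3.0149e+05 kg/h
mdot = 3.0149e+05 kg/h


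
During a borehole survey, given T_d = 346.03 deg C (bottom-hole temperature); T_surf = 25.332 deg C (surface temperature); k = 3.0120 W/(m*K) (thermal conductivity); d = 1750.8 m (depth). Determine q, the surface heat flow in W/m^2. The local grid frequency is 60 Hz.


Step 1: grad = (T_d - T_surf)/d * 1000 = (346.03 - 25.332)/1750.8 * 1000 = 183.1723 deg C/km
Step 2: q = k * grad / 1000 = 3.012 * 183.1723 / 1000 = 0.55171 W/m^2
q = 0.55171 W/m^2


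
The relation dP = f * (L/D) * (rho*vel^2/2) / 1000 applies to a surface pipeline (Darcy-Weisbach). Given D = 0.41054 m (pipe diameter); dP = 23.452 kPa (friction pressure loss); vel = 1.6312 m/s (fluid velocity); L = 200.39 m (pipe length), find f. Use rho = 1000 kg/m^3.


f = dP*1000 / ((L/D)*(rho*vel^2/2))
f = 23.452*1000 / ((200.39/0.41054)*(1000*1.6312^2/2))
f = 0.036114
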